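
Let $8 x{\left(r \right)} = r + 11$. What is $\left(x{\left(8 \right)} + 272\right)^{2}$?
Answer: $\frac{4818025}{64} \approx 75282.0$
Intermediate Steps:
$x{\left(r \right)} = \frac{11}{8} + \frac{r}{8}$ ($x{\left(r \right)} = \frac{r + 11}{8} = \frac{11 + r}{8} = \frac{11}{8} + \frac{r}{8}$)
$\left(x{\left(8 \right)} + 272\right)^{2} = \left(\left(\frac{11}{8} + \frac{1}{8} \cdot 8\right) + 272\right)^{2} = \left(\left(\frac{11}{8} + 1\right) + 272\right)^{2} = \left(\frac{19}{8} + 272\right)^{2} = \left(\frac{2195}{8}\right)^{2} = \frac{4818025}{64}$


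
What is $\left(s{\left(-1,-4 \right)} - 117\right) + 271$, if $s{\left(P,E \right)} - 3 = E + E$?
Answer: $149$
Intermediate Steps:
$s{\left(P,E \right)} = 3 + 2 E$ ($s{\left(P,E \right)} = 3 + \left(E + E\right) = 3 + 2 E$)
$\left(s{\left(-1,-4 \right)} - 117\right) + 271 = \left(\left(3 + 2 \left(-4\right)\right) - 117\right) + 271 = \left(\left(3 - 8\right) - 117\right) + 271 = \left(-5 - 117\right) + 271 = -122 + 271 = 149$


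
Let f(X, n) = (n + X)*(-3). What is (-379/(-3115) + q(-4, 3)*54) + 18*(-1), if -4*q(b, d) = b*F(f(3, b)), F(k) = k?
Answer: 448939/3115 ≈ 144.12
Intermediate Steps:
f(X, n) = -3*X - 3*n (f(X, n) = (X + n)*(-3) = -3*X - 3*n)
q(b, d) = -b*(-9 - 3*b)/4 (q(b, d) = -b*(-3*3 - 3*b)/4 = -b*(-9 - 3*b)/4)
(-379/(-3115) + q(-4, 3)*54) + 18*(-1) = (-379/(-3115) + ((¾)*(-4)*(3 - 4))*54) + 18*(-1) = (-379*(-1/3115) + ((¾)*(-4)*(-1))*54) - 18 = (379/3115 + 3*54) - 18 = (379/3115 + 162) - 18 = 505009/3115 - 18 = 448939/3115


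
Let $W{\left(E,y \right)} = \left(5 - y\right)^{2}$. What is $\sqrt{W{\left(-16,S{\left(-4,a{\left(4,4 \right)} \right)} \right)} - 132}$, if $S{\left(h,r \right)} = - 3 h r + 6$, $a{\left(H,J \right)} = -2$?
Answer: $\sqrt{397} \approx 19.925$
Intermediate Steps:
$S{\left(h,r \right)} = 6 - 3 h r$ ($S{\left(h,r \right)} = - 3 h r + 6 = 6 - 3 h r$)
$\sqrt{W{\left(-16,S{\left(-4,a{\left(4,4 \right)} \right)} \right)} - 132} = \sqrt{\left(-5 + \left(6 - \left(-12\right) \left(-2\right)\right)\right)^{2} - 132} = \sqrt{\left(-5 + \left(6 - 24\right)\right)^{2} - 132} = \sqrt{\left(-5 - 18\right)^{2} - 132} = \sqrt{\left(-23\right)^{2} - 132} = \sqrt{529 - 132} = \sqrt{397}$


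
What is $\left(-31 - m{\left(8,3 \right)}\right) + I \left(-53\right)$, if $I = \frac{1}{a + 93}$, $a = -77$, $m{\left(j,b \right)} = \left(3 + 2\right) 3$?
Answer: $- \frac{789}{16} \approx -49.313$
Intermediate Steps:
$m{\left(j,b \right)} = 15$ ($m{\left(j,b \right)} = 5 \cdot 3 = 15$)
$I = \frac{1}{16}$ ($I = \frac{1}{-77 + 93} = \frac{1}{16} \approx 0.0625$)
$\left(-31 - m{\left(8,3 \right)}\right) + I \left(-53\right) = \left(-31 - 15\right) + \frac{1}{16} \left(-53\right) = \left(-31 - 15\right) - \frac{53}{16} = -46 - \frac{53}{16} = - \frac{789}{16}$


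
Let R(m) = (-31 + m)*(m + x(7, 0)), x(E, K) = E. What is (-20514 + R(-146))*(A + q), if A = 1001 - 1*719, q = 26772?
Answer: 110623806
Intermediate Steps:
R(m) = (-31 + m)*(7 + m) (R(m) = (-31 + m)*(m + 7) = (-31 + m)*(7 + m))
A = 282 (A = 1001 - 719 = 282)
(-20514 + R(-146))*(A + q) = (-20514 + (-217 + (-146)**2 - 24*(-146)))*(282 + 26772) = (-20514 + (-217 + 21316 + 3504))*27054 = (-20514 + 24603)*27054 = 4089*27054 = 110623806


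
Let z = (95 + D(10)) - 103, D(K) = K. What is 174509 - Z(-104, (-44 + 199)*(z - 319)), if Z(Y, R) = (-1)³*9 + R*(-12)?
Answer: -415102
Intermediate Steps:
z = 2 (z = (95 + 10) - 103 = 105 - 103 = 2)
Z(Y, R) = -9 - 12*R (Z(Y, R) = -1*9 - 12*R = -9 - 12*R)
174509 - Z(-104, (-44 + 199)*(z - 319)) = 174509 - (-9 - 12*(-44 + 199)*(2 - 319)) = 174509 - (-9 - 1860*(-317)) = 174509 - (-9 - 12*(-49135)) = 174509 - (-9 + 589620) = 174509 - 1*589611 = 174509 - 589611 = -415102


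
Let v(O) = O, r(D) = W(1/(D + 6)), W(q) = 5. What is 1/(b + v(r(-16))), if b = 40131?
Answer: 1/40136 ≈ 2.4915e-5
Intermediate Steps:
r(D) = 5
1/(b + v(r(-16))) = 1/(40131 + 5) = 1/40136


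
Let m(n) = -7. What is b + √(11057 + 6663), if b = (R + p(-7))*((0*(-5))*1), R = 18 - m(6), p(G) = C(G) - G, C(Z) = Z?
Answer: 2*√4430 ≈ 133.12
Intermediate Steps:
p(G) = 0 (p(G) = G - G = 0)
R = 25 (R = 18 - 1*(-7) = 18 + 7 = 25)
b = 0 (b = (25 + 0)*((0*(-5))*1) = 25*(0*1) = 25*0 = 0)
b + √(11057 + 6663) = 0 + √(11057 + 6663) = 0 + √17720 = 0 + 2*√4430 = 2*√4430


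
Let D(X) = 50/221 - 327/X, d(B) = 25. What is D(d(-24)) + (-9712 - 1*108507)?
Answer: -653230992/5525 ≈ -1.1823e+5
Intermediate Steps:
D(X) = 50/221 - 327/X (D(X) = 50*(1/221) - 327/X = 50/221 - 327/X)
D(d(-24)) + (-9712 - 1*108507) = (50/221 - 327/25) + (-9712 - 1*108507) = (50/221 - 327*1/25) + (-9712 - 108507) = (50/221 - 327/25) - 118219 = -71017/5525 - 118219 = -653230992/5525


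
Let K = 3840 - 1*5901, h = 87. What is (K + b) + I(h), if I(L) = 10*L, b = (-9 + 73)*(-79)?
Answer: -6247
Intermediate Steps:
b = -5056 (b = 64*(-79) = -5056)
K = -2061 (K = 3840 - 5901 = -2061)
(K + b) + I(h) = (-2061 - 5056) + 10*87 = -7117 + 870 = -6247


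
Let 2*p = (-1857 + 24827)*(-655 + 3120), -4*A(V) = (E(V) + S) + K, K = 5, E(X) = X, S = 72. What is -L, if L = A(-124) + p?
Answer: -113242147/4 ≈ -2.8311e+7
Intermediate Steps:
A(V) = -77/4 - V/4 (A(V) = -((V + 72) + 5)/4 = -((72 + V) + 5)/4 = -(77 + V)/4 = -77/4 - V/4)
p = 28310525 (p = ((-1857 + 24827)*(-655 + 3120))/2 = (22970*2465)/2 = (½)*56621050 = 28310525)
L = 113242147/4 (L = (-77/4 - ¼*(-124)) + 28310525 = (-77/4 + 31) + 28310525 = 47/4 + 28310525 = 113242147/4 ≈ 2.8311e+7)
-L = -1*113242147/4 = -113242147/4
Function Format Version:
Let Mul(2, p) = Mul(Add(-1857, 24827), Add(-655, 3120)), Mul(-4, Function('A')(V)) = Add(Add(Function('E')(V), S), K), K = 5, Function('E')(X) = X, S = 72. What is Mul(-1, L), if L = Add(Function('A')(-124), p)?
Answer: Rational(-113242147, 4) ≈ -2.8311e+7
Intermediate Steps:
Function('A')(V) = Add(Rational(-77, 4), Mul(Rational(-1, 4), V)) (Function('A')(V) = Mul(Rational(-1, 4), Add(Add(V, 72), 5)) = Mul(Rational(-1, 4), Add(Add(72, V), 5)) = Mul(Rational(-1, 4), Add(77, V)) = Add(Rational(-77, 4), Mul(Rational(-1, 4), V)))
p = 28310525 (p = Mul(Rational(1, 2), Mul(Add(-1857, 24827), Add(-655, 3120))) = Mul(Rational(1, 2), Mul(22970, 2465)) = Mul(Rational(1, 2), 56621050) = 28310525)
L = Rational(113242147, 4) (L = Add(Add(Rational(-77, 4), Mul(Rational(-1, 4), -124)), 28310525) = Add(Add(Rational(-77, 4), 31), 28310525) = Add(Rational(47, 4), 28310525) = Rational(113242147, 4) ≈ 2.8311e+7)
Mul(-1, L) = Mul(-1, Rational(113242147, 4)) = Rational(-113242147, 4)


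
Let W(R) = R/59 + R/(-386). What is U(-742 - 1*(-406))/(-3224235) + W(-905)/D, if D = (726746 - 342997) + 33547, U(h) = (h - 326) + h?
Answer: 8530328121067/30641514433585440 ≈ 0.00027839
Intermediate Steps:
U(h) = -326 + 2*h (U(h) = (-326 + h) + h = -326 + 2*h)
W(R) = 327*R/22774 (W(R) = R*(1/59) + R*(-1/386) = R/59 - R/386 = 327*R/22774)
D = 417296 (D = 383749 + 33547 = 417296)
U(-742 - 1*(-406))/(-3224235) + W(-905)/D = (-326 + 2*(-742 - 1*(-406)))/(-3224235) + ((327/22774)*(-905))/417296 = (-326 + 2*(-742 + 406))*(-1/3224235) - 295935/22774*1/417296 = (-326 + 2*(-336))*(-1/3224235) - 295935/9503499104 = (-326 - 672)*(-1/3224235) - 295935/9503499104 = -998*(-1/3224235) - 295935/9503499104 = 998/3224235 - 295935/9503499104 = 8530328121067/30641514433585440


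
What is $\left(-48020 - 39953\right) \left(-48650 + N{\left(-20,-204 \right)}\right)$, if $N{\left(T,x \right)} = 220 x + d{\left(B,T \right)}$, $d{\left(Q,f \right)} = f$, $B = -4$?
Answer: $8229874150$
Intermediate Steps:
$N{\left(T,x \right)} = T + 220 x$ ($N{\left(T,x \right)} = 220 x + T = T + 220 x$)
$\left(-48020 - 39953\right) \left(-48650 + N{\left(-20,-204 \right)}\right) = \left(-48020 - 39953\right) \left(-48650 + \left(-20 + 220 \left(-204\right)\right)\right) = - 87973 \left(-48650 - 44900\right) = \left(-87973\right) \left(-93550\right) = 8229874150$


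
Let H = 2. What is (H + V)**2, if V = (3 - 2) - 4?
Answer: 1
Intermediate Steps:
V = -3 (V = 1 - 4 = -3)
(H + V)**2 = (2 - 3)**2 = (-1)**2 = 1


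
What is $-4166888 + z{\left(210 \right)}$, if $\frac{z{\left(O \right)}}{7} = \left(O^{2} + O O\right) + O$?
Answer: $-3548018$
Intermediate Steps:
$z{\left(O \right)} = 7 O + 14 O^{2}$ ($z{\left(O \right)} = 7 \left(\left(O^{2} + O O\right) + O\right) = 7 \left(\left(O^{2} + O^{2}\right) + O\right) = 7 \left(2 O^{2} + O\right) = 7 \left(O + 2 O^{2}\right) = 7 O + 14 O^{2}$)
$-4166888 + z{\left(210 \right)} = -4166888 + 7 \cdot 210 \left(1 + 2 \cdot 210\right) = -4166888 + 7 \cdot 210 \left(1 + 420\right) = -4166888 + 7 \cdot 210 \cdot 421 = -4166888 + 618870 = -3548018$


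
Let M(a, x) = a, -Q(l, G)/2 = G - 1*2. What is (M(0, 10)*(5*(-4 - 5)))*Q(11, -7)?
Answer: 0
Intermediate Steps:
Q(l, G) = 4 - 2*G (Q(l, G) = -2*(G - 1*2) = -2*(G - 2) = -2*(-2 + G) = 4 - 2*G)
(M(0, 10)*(5*(-4 - 5)))*Q(11, -7) = (0*(5*(-4 - 5)))*(4 - 2*(-7)) = (0*(5*(-9)))*(4 + 14) = (0*(-45))*18 = 0*18 = 0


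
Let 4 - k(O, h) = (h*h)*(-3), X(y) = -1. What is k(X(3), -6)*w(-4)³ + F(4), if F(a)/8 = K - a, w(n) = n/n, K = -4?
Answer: 48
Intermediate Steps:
w(n) = 1
F(a) = -32 - 8*a (F(a) = 8*(-4 - a) = -32 - 8*a)
k(O, h) = 4 + 3*h² (k(O, h) = 4 - h*h*(-3) = 4 - h²*(-3) = 4 - (-3)*h² = 4 + 3*h²)
k(X(3), -6)*w(-4)³ + F(4) = (4 + 3*(-6)²)*1³ + (-32 - 8*4) = (4 + 3*36)*1 + (-32 - 32) = (4 + 108)*1 - 64 = 112*1 - 64 = 112 - 64 = 48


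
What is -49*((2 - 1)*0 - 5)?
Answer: 245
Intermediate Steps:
-49*((2 - 1)*0 - 5) = -49*(1*0 - 5) = -49*(0 - 5) = -49*(-5) = 245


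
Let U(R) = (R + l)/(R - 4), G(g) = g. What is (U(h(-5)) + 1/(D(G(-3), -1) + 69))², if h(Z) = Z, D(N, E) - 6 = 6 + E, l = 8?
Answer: 5929/57600 ≈ 0.10293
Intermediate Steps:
D(N, E) = 12 + E (D(N, E) = 6 + (6 + E) = 12 + E)
U(R) = (8 + R)/(-4 + R) (U(R) = (R + 8)/(R - 4) = (8 + R)/(-4 + R))
(U(h(-5)) + 1/(D(G(-3), -1) + 69))² = ((8 - 5)/(-4 - 5) + 1/((12 - 1) + 69))² = (3/(-9) + 1/(11 + 69))² = (-⅑*3 + 1/80)² = (-⅓ + 1/80)² = (-77/240)² = 5929/57600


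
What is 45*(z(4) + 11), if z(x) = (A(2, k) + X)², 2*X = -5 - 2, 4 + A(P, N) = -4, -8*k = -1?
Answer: 25785/4 ≈ 6446.3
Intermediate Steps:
k = ⅛ (k = -⅛*(-1) = ⅛ ≈ 0.12500)
A(P, N) = -8 (A(P, N) = -4 - 4 = -8)
X = -7/2 (X = (-5 - 2)/2 = (½)*(-7) = -7/2 ≈ -3.5000)
z(x) = 529/4 (z(x) = (-8 - 7/2)² = (-23/2)² = 529/4)
45*(z(4) + 11) = 45*(529/4 + 11) = 45*(573/4) = 25785/4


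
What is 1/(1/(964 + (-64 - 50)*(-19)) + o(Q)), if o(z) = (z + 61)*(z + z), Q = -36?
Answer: -3130/5633999 ≈ -0.00055556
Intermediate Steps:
o(z) = 2*z*(61 + z) (o(z) = (61 + z)*(2*z) = 2*z*(61 + z))
1/(1/(964 + (-64 - 50)*(-19)) + o(Q)) = 1/(1/(964 + (-64 - 50)*(-19)) + 2*(-36)*(61 - 36)) = 1/(1/(964 - 114*(-19)) + 2*(-36)*25) = 1/(1/(964 + 2166) - 1800) = 1/(1/3130 - 1800) = 1/(-5633999/3130) = -3130/5633999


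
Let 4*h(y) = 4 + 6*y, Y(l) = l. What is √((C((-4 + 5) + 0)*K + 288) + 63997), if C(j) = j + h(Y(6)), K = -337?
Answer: √60578 ≈ 246.13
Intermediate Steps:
h(y) = 1 + 3*y/2 (h(y) = (4 + 6*y)/4 = 1 + 3*y/2)
C(j) = 10 + j (C(j) = j + (1 + (3/2)*6) = j + (1 + 9) = j + 10 = 10 + j)
√((C((-4 + 5) + 0)*K + 288) + 63997) = √(((10 + ((-4 + 5) + 0))*(-337) + 288) + 63997) = √(((10 + (1 + 0))*(-337) + 288) + 63997) = √(((10 + 1)*(-337) + 288) + 63997) = √((11*(-337) + 288) + 63997) = √((-3707 + 288) + 63997) = √(-3419 + 63997) = √60578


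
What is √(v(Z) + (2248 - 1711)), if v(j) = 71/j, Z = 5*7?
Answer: √660310/35 ≈ 23.217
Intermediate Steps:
Z = 35
√(v(Z) + (2248 - 1711)) = √(71/35 + (2248 - 1711)) = √(71*(1/35) + 537) = √(71/35 + 537) = √(18866/35) = √660310/35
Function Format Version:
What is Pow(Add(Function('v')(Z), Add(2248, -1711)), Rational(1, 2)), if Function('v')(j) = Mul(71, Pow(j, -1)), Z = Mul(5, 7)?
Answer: Mul(Rational(1, 35), Pow(660310, Rational(1, 2))) ≈ 23.217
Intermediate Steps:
Z = 35
Pow(Add(Function('v')(Z), Add(2248, -1711)), Rational(1, 2)) = Pow(Add(Mul(71, Pow(35, -1)), Add(2248, -1711)), Rational(1, 2)) = Pow(Add(Mul(71, Rational(1, 35)), 537), Rational(1, 2)) = Pow(Add(Rational(71, 35), 537), Rational(1, 2)) = Pow(Rational(18866, 35), Rational(1, 2)) = Mul(Rational(1, 35), Pow(660310, Rational(1, 2)))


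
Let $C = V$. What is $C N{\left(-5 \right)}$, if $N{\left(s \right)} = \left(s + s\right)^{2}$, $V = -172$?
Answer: $-17200$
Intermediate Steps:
$N{\left(s \right)} = 4 s^{2}$ ($N{\left(s \right)} = \left(2 s\right)^{2} = 4 s^{2}$)
$C = -172$
$C N{\left(-5 \right)} = - 172 \cdot 4 \left(-5\right)^{2} = - 172 \cdot 4 \cdot 25 = \left(-172\right) 100 = -17200$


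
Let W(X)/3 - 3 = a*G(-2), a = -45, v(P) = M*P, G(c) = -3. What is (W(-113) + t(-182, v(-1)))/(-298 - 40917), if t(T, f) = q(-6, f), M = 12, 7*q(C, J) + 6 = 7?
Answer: -2899/288505 ≈ -0.010048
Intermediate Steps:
q(C, J) = ⅐ (q(C, J) = -6/7 + (⅐)*7 = -6/7 + 1 = ⅐)
v(P) = 12*P
t(T, f) = ⅐
W(X) = 414 (W(X) = 9 + 3*(-45*(-3)) = 9 + 3*135 = 9 + 405 = 414)
(W(-113) + t(-182, v(-1)))/(-298 - 40917) = (414 + ⅐)/(-298 - 40917) = (2899/7)/(-41215) = (2899/7)*(-1/41215) = -2899/288505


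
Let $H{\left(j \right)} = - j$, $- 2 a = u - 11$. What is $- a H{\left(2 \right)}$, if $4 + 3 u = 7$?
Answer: $10$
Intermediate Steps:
$u = 1$ ($u = - \frac{4}{3} + \frac{1}{3} \cdot 7 = - \frac{4}{3} + \frac{7}{3} = 1$)
$a = 5$ ($a = - \frac{1 - 11}{2} = \left(- \frac{1}{2}\right) \left(-10\right) = 5$)
$- a H{\left(2 \right)} = - 5 \left(\left(-1\right) 2\right) = - 5 \left(-2\right) = \left(-1\right) \left(-10\right) = 10$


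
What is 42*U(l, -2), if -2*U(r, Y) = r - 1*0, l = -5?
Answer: 105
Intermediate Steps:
U(r, Y) = -r/2 (U(r, Y) = -(r - 1*0)/2 = -(r + 0)/2 = -r/2)
42*U(l, -2) = 42*(-½*(-5)) = 42*(5/2) = 105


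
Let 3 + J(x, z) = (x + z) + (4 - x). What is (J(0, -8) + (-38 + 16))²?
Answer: 841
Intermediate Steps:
J(x, z) = 1 + z (J(x, z) = -3 + ((x + z) + (4 - x)) = -3 + (4 + z) = 1 + z)
(J(0, -8) + (-38 + 16))² = ((1 - 8) + (-38 + 16))² = (-7 - 22)² = (-29)² = 841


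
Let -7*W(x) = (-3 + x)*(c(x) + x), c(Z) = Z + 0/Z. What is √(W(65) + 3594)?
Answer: √119686/7 ≈ 49.422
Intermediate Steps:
c(Z) = Z (c(Z) = Z + 0 = Z)
W(x) = -2*x*(-3 + x)/7 (W(x) = -(-3 + x)*(x + x)/7 = -(-3 + x)*2*x/7 = -2*x*(-3 + x)/7)
√(W(65) + 3594) = √((2/7)*65*(3 - 1*65) + 3594) = √((2/7)*65*(3 - 65) + 3594) = √((2/7)*65*(-62) + 3594) = √(-8060/7 + 3594) = √(17098/7) = √119686/7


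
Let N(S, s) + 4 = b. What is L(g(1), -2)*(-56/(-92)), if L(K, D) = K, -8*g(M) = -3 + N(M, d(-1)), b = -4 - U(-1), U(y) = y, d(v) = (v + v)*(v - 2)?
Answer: 35/46 ≈ 0.76087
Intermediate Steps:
d(v) = 2*v*(-2 + v) (d(v) = (2*v)*(-2 + v) = 2*v*(-2 + v))
b = -3 (b = -4 - 1*(-1) = -4 + 1 = -3)
N(S, s) = -7 (N(S, s) = -4 - 3 = -7)
g(M) = 5/4 (g(M) = -(-3 - 7)/8 = -1/8*(-10) = 5/4)
L(g(1), -2)*(-56/(-92)) = 5*(-56/(-92))/4 = 5*(-56*(-1/92))/4 = (5/4)*(14/23) = 35/46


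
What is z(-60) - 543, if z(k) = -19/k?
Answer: -32561/60 ≈ -542.68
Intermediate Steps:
z(-60) - 543 = -19/(-60) - 543 = -19*(-1/60) - 543 = 19/60 - 543 = -32561/60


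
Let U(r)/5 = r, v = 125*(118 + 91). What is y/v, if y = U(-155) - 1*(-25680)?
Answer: 4981/5225 ≈ 0.95330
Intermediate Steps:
v = 26125 (v = 125*209 = 26125)
U(r) = 5*r
y = 24905 (y = 5*(-155) - 1*(-25680) = -775 + 25680 = 24905)
y/v = 24905/26125 = 24905*(1/26125) = 4981/5225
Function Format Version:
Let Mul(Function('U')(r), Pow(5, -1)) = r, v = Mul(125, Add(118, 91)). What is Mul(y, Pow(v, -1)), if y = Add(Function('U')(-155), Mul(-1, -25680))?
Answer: Rational(4981, 5225) ≈ 0.95330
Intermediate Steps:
v = 26125 (v = Mul(125, 209) = 26125)
Function('U')(r) = Mul(5, r)
y = 24905 (y = Add(Mul(5, -155), Mul(-1, -25680)) = Add(-775, 25680) = 24905)
Mul(y, Pow(v, -1)) = Mul(24905, Pow(26125, -1)) = Mul(24905, Rational(1, 26125)) = Rational(4981, 5225)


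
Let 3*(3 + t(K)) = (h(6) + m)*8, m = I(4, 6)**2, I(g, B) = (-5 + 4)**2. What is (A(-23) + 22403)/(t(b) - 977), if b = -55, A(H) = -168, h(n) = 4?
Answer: -13341/580 ≈ -23.002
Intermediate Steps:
I(g, B) = 1 (I(g, B) = (-1)**2 = 1)
m = 1 (m = 1**2 = 1)
t(K) = 31/3 (t(K) = -3 + ((4 + 1)*8)/3 = -3 + (5*8)/3 = -3 + (1/3)*40 = -3 + 40/3 = 31/3)
(A(-23) + 22403)/(t(b) - 977) = (-168 + 22403)/(31/3 - 977) = 22235/(-2900/3) = 22235*(-3/2900) = -13341/580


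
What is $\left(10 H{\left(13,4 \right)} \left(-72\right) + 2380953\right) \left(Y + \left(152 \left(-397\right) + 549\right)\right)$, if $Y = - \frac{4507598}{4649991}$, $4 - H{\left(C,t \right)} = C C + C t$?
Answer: $- \frac{235156113005247833}{1549997} \approx -1.5171 \cdot 10^{11}$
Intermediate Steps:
$H{\left(C,t \right)} = 4 - C^{2} - C t$ ($H{\left(C,t \right)} = 4 - \left(C C + C t\right) = 4 - \left(C^{2} + C t\right) = 4 - C^{2} - C t$)
$Y = - \frac{4507598}{4649991}$ ($Y = \left(-4507598\right) \frac{1}{4649991} = - \frac{4507598}{4649991} \approx -0.96938$)
$\left(10 H{\left(13,4 \right)} \left(-72\right) + 2380953\right) \left(Y + \left(152 \left(-397\right) + 549\right)\right) = \left(10 \left(4 - 13^{2} - 13 \cdot 4\right) \left(-72\right) + 2380953\right) \left(- \frac{4507598}{4649991} + \left(152 \left(-397\right) + 549\right)\right) = \left(10 \left(4 - 169 - 52\right) \left(-72\right) + 2380953\right) \left(- \frac{4507598}{4649991} + \left(-60344 + 549\right)\right) = \left(10 \left(4 - 169 - 52\right) \left(-72\right) + 2380953\right) \left(- \frac{4507598}{4649991} - 59795\right) = \left(10 \left(-217\right) \left(-72\right) + 2380953\right) \left(- \frac{278050719443}{4649991}\right) = \left(\left(-2170\right) \left(-72\right) + 2380953\right) \left(- \frac{278050719443}{4649991}\right) = \left(156240 + 2380953\right) \left(- \frac{278050719443}{4649991}\right) = 2537193 \left(- \frac{278050719443}{4649991}\right) = - \frac{235156113005247833}{1549997}$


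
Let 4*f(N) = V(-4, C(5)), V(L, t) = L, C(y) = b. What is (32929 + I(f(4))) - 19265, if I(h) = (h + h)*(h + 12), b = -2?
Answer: 13642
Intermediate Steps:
C(y) = -2
f(N) = -1 (f(N) = (¼)*(-4) = -1)
I(h) = 2*h*(12 + h) (I(h) = (2*h)*(12 + h) = 2*h*(12 + h))
(32929 + I(f(4))) - 19265 = (32929 + 2*(-1)*(12 - 1)) - 19265 = (32929 + 2*(-1)*11) - 19265 = (32929 - 22) - 19265 = 32907 - 19265 = 13642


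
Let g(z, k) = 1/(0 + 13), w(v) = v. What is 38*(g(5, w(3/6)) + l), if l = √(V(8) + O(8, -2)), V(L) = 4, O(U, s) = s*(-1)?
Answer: 38/13 + 38*√6 ≈ 96.004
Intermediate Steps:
O(U, s) = -s
g(z, k) = 1/13
l = √6 (l = √(4 - 1*(-2)) = √(4 + 2) = √6 ≈ 2.4495)
38*(g(5, w(3/6)) + l) = 38*(1/13 + √6) = 38/13 + 38*√6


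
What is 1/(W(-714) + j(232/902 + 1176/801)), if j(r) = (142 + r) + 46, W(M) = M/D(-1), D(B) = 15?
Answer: 602085/85571554 ≈ 0.0070360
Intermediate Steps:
W(M) = M/15
j(r) = 188 + r
1/(W(-714) + j(232/902 + 1176/801)) = 1/((1/15)*(-714) + (188 + (232/902 + 1176/801))) = 1/(-238/5 + (188 + (232*(1/902) + 1176*(1/801)))) = 1/(-238/5 + (188 + (116/451 + 392/267))) = 1/(-238/5 + (188 + 207764/120417)) = 1/(-238/5 + 22846160/120417) = 1/(85571554/602085) = 602085/85571554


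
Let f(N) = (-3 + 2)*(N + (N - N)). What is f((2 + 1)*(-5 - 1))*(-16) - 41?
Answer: -329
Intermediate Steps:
f(N) = -N (f(N) = -(N + 0) = -N)
f((2 + 1)*(-5 - 1))*(-16) - 41 = -(2 + 1)*(-5 - 1)*(-16) - 41 = -3*(-6)*(-16) - 41 = -1*(-18)*(-16) - 41 = 18*(-16) - 41 = -288 - 41 = -329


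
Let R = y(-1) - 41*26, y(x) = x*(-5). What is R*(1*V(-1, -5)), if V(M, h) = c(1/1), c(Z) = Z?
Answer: -1061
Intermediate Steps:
V(M, h) = 1 (V(M, h) = 1/1 = 1)
y(x) = -5*x
R = -1061 (R = -5*(-1) - 41*26 = 5 - 1066 = -1061)
R*(1*V(-1, -5)) = -1061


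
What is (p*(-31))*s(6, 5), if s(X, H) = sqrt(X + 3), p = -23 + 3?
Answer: 1860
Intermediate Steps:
p = -20
s(X, H) = sqrt(3 + X)
(p*(-31))*s(6, 5) = (-20*(-31))*sqrt(3 + 6) = 620*sqrt(9) = 620*3 = 1860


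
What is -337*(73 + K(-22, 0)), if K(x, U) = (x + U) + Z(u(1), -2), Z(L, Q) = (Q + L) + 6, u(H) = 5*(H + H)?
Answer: -21905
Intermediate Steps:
u(H) = 10*H (u(H) = 5*(2*H) = 10*H)
Z(L, Q) = 6 + L + Q (Z(L, Q) = (L + Q) + 6 = 6 + L + Q)
K(x, U) = 14 + U + x (K(x, U) = (x + U) + (6 + 10*1 - 2) = (U + x) + (6 + 10 - 2) = (U + x) + 14 = 14 + U + x)
-337*(73 + K(-22, 0)) = -337*(73 + (14 + 0 - 22)) = -337*(73 - 8) = -337*65 = -21905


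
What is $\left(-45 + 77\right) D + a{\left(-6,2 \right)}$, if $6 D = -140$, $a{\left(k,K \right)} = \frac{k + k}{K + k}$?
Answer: $- \frac{2231}{3} \approx -743.67$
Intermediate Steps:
$a{\left(k,K \right)} = \frac{2 k}{K + k}$
$D = - \frac{70}{3}$ ($D = \frac{1}{6} \left(-140\right) = - \frac{70}{3} \approx -23.333$)
$\left(-45 + 77\right) D + a{\left(-6,2 \right)} = \left(-45 + 77\right) \left(- \frac{70}{3}\right) + 2 \left(-6\right) \frac{1}{2 - 6} = 32 \left(- \frac{70}{3}\right) + 2 \left(-6\right) \frac{1}{-4} = - \frac{2240}{3} + 2 \left(-6\right) \left(- \frac{1}{4}\right) = - \frac{2240}{3} + 3 = - \frac{2231}{3}$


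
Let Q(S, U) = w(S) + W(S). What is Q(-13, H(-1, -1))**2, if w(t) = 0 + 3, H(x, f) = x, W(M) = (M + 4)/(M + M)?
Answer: 7569/676 ≈ 11.197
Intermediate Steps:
W(M) = (4 + M)/(2*M) (W(M) = (4 + M)/((2*M)) = (4 + M)*(1/(2*M)) = (4 + M)/(2*M))
w(t) = 3
Q(S, U) = 3 + (4 + S)/(2*S)
Q(-13, H(-1, -1))**2 = (7/2 + 2/(-13))**2 = (7/2 + 2*(-1/13))**2 = (7/2 - 2/13)**2 = (87/26)**2 = 7569/676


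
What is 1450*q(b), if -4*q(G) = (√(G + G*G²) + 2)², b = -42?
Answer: 26870675 - 1450*I*√74130 ≈ 2.6871e+7 - 3.9479e+5*I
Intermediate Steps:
q(G) = -(2 + √(G + G³))²/4 (q(G) = -(√(G + G*G²) + 2)²/4 = -(√(G + G³) + 2)²/4 = -(2 + √(G + G³))²/4)
1450*q(b) = 1450*(-(2 + √(-42 + (-42)³))²/4) = 1450*(-(2 + √(-42 - 74088))²/4) = 1450*(-(2 + √(-74130))²/4) = 1450*(-(2 + I*√74130)²/4) = -725*(2 + I*√74130)²/2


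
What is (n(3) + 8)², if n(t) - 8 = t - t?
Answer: 256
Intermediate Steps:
n(t) = 8 (n(t) = 8 + (t - t) = 8 + 0 = 8)
(n(3) + 8)² = (8 + 8)² = 16² = 256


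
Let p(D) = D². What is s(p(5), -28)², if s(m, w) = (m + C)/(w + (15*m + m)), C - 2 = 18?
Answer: 225/15376 ≈ 0.014633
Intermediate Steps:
C = 20 (C = 2 + 18 = 20)
s(m, w) = (20 + m)/(w + 16*m) (s(m, w) = (m + 20)/(w + (15*m + m)) = (20 + m)/(w + 16*m))
s(p(5), -28)² = ((20 + 5²)/(-28 + 16*5²))² = ((20 + 25)/(-28 + 16*25))² = (45/(-28 + 400))² = (45/372)² = ((1/372)*45)² = (15/124)² = 225/15376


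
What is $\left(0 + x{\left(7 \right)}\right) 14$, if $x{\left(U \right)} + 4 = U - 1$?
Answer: $28$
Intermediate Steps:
$x{\left(U \right)} = -5 + U$ ($x{\left(U \right)} = -4 + \left(U - 1\right) = -4 + \left(-1 + U\right) = -5 + U$)
$\left(0 + x{\left(7 \right)}\right) 14 = \left(0 + \left(-5 + 7\right)\right) 14 = \left(0 + 2\right) 14 = 2 \cdot 14 = 28$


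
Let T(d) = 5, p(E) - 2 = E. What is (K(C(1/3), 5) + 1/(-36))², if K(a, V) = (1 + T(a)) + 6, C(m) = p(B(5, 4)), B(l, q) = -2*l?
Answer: 185761/1296 ≈ 143.33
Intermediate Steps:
p(E) = 2 + E
C(m) = -8 (C(m) = 2 - 2*5 = 2 - 10 = -8)
K(a, V) = 12 (K(a, V) = (1 + 5) + 6 = 6 + 6 = 12)
(K(C(1/3), 5) + 1/(-36))² = (12 + 1/(-36))² = (12 - 1/36)² = (431/36)² = 185761/1296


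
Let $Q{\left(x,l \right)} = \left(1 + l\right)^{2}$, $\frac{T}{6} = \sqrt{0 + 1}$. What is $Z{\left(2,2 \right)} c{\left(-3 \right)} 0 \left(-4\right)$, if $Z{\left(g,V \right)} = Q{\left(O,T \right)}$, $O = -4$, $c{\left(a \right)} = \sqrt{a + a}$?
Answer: $0$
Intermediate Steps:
$c{\left(a \right)} = \sqrt{2} \sqrt{a}$ ($c{\left(a \right)} = \sqrt{2 a} = \sqrt{2} \sqrt{a}$)
$T = 6$ ($T = 6 \sqrt{0 + 1} = 6 \sqrt{1} = 6 \cdot 1 = 6$)
$Z{\left(g,V \right)} = 49$ ($Z{\left(g,V \right)} = \left(1 + 6\right)^{2} = 7^{2} = 49$)
$Z{\left(2,2 \right)} c{\left(-3 \right)} 0 \left(-4\right) = 49 \sqrt{2} \sqrt{-3} \cdot 0 \left(-4\right) = 49 \sqrt{2} i \sqrt{3} \cdot 0 = 49 i \sqrt{6} \cdot 0 = 0$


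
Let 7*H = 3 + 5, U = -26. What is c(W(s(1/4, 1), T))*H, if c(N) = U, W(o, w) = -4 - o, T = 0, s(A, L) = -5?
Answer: -208/7 ≈ -29.714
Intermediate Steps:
c(N) = -26
H = 8/7 (H = (3 + 5)/7 = (1/7)*8 = 8/7 ≈ 1.1429)
c(W(s(1/4, 1), T))*H = -26*8/7 = -208/7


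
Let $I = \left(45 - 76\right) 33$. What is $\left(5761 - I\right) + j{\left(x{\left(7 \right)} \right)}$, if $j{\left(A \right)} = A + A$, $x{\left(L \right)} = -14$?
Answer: $6756$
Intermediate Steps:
$j{\left(A \right)} = 2 A$
$I = -1023$ ($I = \left(-31\right) 33 = -1023$)
$\left(5761 - I\right) + j{\left(x{\left(7 \right)} \right)} = \left(5761 - -1023\right) + 2 \left(-14\right) = \left(5761 + 1023\right) - 28 = 6784 - 28 = 6756$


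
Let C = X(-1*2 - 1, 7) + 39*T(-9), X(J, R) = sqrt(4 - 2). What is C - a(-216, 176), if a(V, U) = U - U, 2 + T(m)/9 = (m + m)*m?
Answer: 56160 + sqrt(2) ≈ 56161.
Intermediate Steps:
X(J, R) = sqrt(2)
T(m) = -18 + 18*m**2 (T(m) = -18 + 9*((m + m)*m) = -18 + 9*((2*m)*m) = -18 + 9*(2*m**2) = -18 + 18*m**2)
a(V, U) = 0
C = 56160 + sqrt(2) (C = sqrt(2) + 39*(-18 + 18*(-9)**2) = sqrt(2) + 39*(-18 + 18*81) = sqrt(2) + 39*(-18 + 1458) = sqrt(2) + 39*1440 = sqrt(2) + 56160 = 56160 + sqrt(2) ≈ 56161.)
C - a(-216, 176) = (56160 + sqrt(2)) - 1*0 = (56160 + sqrt(2)) + 0 = 56160 + sqrt(2)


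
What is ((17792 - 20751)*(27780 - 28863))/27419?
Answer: 3204597/27419 ≈ 116.88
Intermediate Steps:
((17792 - 20751)*(27780 - 28863))/27419 = -2959*(-1083)*(1/27419) = 3204597*(1/27419) = 3204597/27419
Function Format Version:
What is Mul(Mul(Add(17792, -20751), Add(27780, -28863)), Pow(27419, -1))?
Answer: Rational(3204597, 27419) ≈ 116.88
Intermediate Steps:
Mul(Mul(Add(17792, -20751), Add(27780, -28863)), Pow(27419, -1)) = Mul(Mul(-2959, -1083), Rational(1, 27419)) = Mul(3204597, Rational(1, 27419)) = Rational(3204597, 27419)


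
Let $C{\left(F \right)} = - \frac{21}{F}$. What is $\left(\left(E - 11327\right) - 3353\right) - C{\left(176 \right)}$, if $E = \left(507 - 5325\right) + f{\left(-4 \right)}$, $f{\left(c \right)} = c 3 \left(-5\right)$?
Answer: $- \frac{3421067}{176} \approx -19438.0$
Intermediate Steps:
$f{\left(c \right)} = - 15 c$ ($f{\left(c \right)} = 3 c \left(-5\right) = - 15 c$)
$E = -4758$ ($E = \left(507 - 5325\right) - -60 = -4818 + 60 = -4758$)
$\left(\left(E - 11327\right) - 3353\right) - C{\left(176 \right)} = \left(\left(-4758 - 11327\right) - 3353\right) - - \frac{21}{176} = \left(-16085 - 3353\right) - \left(-21\right) \frac{1}{176} = -19438 - - \frac{21}{176} = -19438 + \frac{21}{176} = - \frac{3421067}{176}$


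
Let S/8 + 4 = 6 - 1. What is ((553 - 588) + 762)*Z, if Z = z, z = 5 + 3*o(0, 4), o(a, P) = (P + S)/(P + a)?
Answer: 10178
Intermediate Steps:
S = 8 (S = -32 + 8*(6 - 1) = -32 + 8*5 = -32 + 40 = 8)
o(a, P) = (8 + P)/(P + a) (o(a, P) = (P + 8)/(P + a) = (8 + P)/(P + a))
z = 14 (z = 5 + 3*((8 + 4)/(4 + 0)) = 5 + 3*(12/4) = 5 + 3*((¼)*12) = 5 + 3*3 = 5 + 9 = 14)
Z = 14
((553 - 588) + 762)*Z = ((553 - 588) + 762)*14 = (-35 + 762)*14 = 727*14 = 10178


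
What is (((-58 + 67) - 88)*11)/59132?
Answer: -869/59132 ≈ -0.014696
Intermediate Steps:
(((-58 + 67) - 88)*11)/59132 = ((9 - 88)*11)*(1/59132) = -79*11*(1/59132) = -869*1/59132 = -869/59132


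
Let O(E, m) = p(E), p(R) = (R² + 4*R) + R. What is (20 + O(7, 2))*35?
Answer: 3640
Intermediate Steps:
p(R) = R² + 5*R
O(E, m) = E*(5 + E)
(20 + O(7, 2))*35 = (20 + 7*(5 + 7))*35 = (20 + 7*12)*35 = (20 + 84)*35 = 104*35 = 3640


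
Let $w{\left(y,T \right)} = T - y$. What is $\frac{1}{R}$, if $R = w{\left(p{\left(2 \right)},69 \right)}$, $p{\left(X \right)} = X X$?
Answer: $\frac{1}{65} \approx 0.015385$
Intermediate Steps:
$p{\left(X \right)} = X^{2}$
$R = 65$ ($R = 69 - 2^{2} = 69 - 4 = 65$)
$\frac{1}{R} = \frac{1}{65}$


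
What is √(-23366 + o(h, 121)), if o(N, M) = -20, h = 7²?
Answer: I*√23386 ≈ 152.92*I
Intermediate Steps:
h = 49
√(-23366 + o(h, 121)) = √(-23366 - 20) = √(-23386) = I*√23386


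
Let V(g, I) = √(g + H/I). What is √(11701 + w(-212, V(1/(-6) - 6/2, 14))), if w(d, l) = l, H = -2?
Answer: √(20640564 + 42*I*√5838)/42 ≈ 108.17 + 0.0084089*I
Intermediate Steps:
V(g, I) = √(g - 2/I)
√(11701 + w(-212, V(1/(-6) - 6/2, 14))) = √(11701 + √((1/(-6) - 6/2) - 2/14)) = √(11701 + √((1*(-⅙) - 6*½) - 2*1/14)) = √(11701 + √((-⅙ - 3) - ⅐)) = √(11701 + √(-19/6 - ⅐)) = √(11701 + √(-139/42)) = √(11701 + I*√5838/42)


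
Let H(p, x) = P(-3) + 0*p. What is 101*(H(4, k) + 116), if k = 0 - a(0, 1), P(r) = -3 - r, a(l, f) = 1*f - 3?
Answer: 11716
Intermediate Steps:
a(l, f) = -3 + f (a(l, f) = f - 3 = -3 + f)
k = 2 (k = 0 - (-3 + 1) = 0 - 1*(-2) = 0 + 2 = 2)
H(p, x) = 0 (H(p, x) = (-3 - 1*(-3)) + 0*p = (-3 + 3) + 0 = 0 + 0 = 0)
101*(H(4, k) + 116) = 101*(0 + 116) = 101*116 = 11716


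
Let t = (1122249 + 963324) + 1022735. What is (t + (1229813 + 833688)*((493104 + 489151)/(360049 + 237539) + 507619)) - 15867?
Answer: 625960760139552035/597588 ≈ 1.0475e+12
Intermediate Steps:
t = 3108308 (t = 2085573 + 1022735 = 3108308)
(t + (1229813 + 833688)*((493104 + 489151)/(360049 + 237539) + 507619)) - 15867 = (3108308 + (1229813 + 833688)*((493104 + 489151)/(360049 + 237539) + 507619)) - 15867 = (3108308 + 2063501*(982255/597588 + 507619)) - 15867 = (3108308 + 2063501*(303348005227/597588)) - 15867 = (3108308 + 625958912133919727/597588) - 15867 = 625960769621480831/597588 - 15867 = 625960760139552035/597588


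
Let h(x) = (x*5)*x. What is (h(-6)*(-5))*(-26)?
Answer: 23400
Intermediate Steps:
h(x) = 5*x² (h(x) = (5*x)*x = 5*x²)
(h(-6)*(-5))*(-26) = ((5*(-6)²)*(-5))*(-26) = ((5*36)*(-5))*(-26) = (180*(-5))*(-26) = -900*(-26) = 23400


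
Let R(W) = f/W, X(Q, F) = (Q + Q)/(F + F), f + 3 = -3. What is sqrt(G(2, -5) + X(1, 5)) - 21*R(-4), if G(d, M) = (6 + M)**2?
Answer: -63/2 + sqrt(30)/5 ≈ -30.405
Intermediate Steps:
f = -6 (f = -3 - 3 = -6)
X(Q, F) = Q/F (X(Q, F) = (2*Q)/((2*F)) = (2*Q)*(1/(2*F)) = Q/F)
R(W) = -6/W
sqrt(G(2, -5) + X(1, 5)) - 21*R(-4) = sqrt((6 - 5)**2 + 1/5) - (-126)/(-4) = sqrt(1**2 + 1*(1/5)) - (-126)*(-1)/4 = sqrt(1 + 1/5) - 21*3/2 = sqrt(6/5) - 63/2 = sqrt(30)/5 - 63/2 = -63/2 + sqrt(30)/5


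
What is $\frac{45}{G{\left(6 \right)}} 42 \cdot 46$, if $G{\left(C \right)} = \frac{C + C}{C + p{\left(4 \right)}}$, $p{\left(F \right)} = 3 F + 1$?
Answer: $137655$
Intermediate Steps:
$p{\left(F \right)} = 1 + 3 F$
$G{\left(C \right)} = \frac{2 C}{13 + C}$ ($G{\left(C \right)} = \frac{C + C}{C + \left(1 + 3 \cdot 4\right)} = \frac{2 C}{C + \left(1 + 12\right)} = \frac{2 C}{C + 13} = \frac{2 C}{13 + C}$)
$\frac{45}{G{\left(6 \right)}} 42 \cdot 46 = \frac{45}{2 \cdot 6 \frac{1}{13 + 6}} \cdot 42 \cdot 46 = \frac{45}{2 \cdot 6 \cdot \frac{1}{19}} \cdot 42 \cdot 46 = \frac{45}{\frac{12}{19}} \cdot 42 \cdot 46 = 45 \cdot \frac{19}{12} \cdot 42 \cdot 46 = \frac{285}{4} \cdot 42 \cdot 46 = \frac{5985}{2} \cdot 46 = 137655$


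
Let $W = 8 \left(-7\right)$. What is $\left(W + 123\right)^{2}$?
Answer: $4489$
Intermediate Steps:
$W = -56$
$\left(W + 123\right)^{2} = \left(-56 + 123\right)^{2} = 67^{2} = 4489$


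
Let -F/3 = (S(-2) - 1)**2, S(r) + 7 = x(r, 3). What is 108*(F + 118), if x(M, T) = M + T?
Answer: -3132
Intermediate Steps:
S(r) = -4 + r (S(r) = -7 + (r + 3) = -7 + (3 + r) = -4 + r)
F = -147 (F = -3*((-4 - 2) - 1)**2 = -3*(-6 - 1)**2 = -3*(-7)**2 = -3*49 = -147)
108*(F + 118) = 108*(-147 + 118) = 108*(-29) = -3132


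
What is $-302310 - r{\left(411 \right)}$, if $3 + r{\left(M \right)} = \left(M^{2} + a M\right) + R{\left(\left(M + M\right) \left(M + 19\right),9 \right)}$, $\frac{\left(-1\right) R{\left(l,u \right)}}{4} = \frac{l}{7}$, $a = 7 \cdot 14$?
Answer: $- \frac{2166702}{7} \approx -3.0953 \cdot 10^{5}$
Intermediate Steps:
$a = 98$
$R{\left(l,u \right)} = - \frac{4 l}{7}$ ($R{\left(l,u \right)} = - 4 \frac{l}{7} = - \frac{4 l}{7}$)
$r{\left(M \right)} = -3 + M^{2} + 98 M - \frac{8 M \left(19 + M\right)}{7}$ ($r{\left(M \right)} = -3 - \left(- M^{2} - 98 M + \frac{4 \left(M + M\right) \left(M + 19\right)}{7}\right) = -3 - \left(- M^{2} - 98 M + \frac{4 \cdot 2 M \left(19 + M\right)}{7}\right) = -3 - \left(- M^{2} - 98 M + \frac{4}{7} \cdot 2 M \left(19 + M\right)\right) = -3 - \left(- M^{2} - 98 M + \frac{8 M \left(19 + M\right)}{7}\right) = -3 + \left(M^{2} + 98 M - \frac{8 M \left(19 + M\right)}{7}\right) = -3 + M^{2} + 98 M - \frac{8 M \left(19 + M\right)}{7}$)
$-302310 - r{\left(411 \right)} = -302310 - \left(-3 - \frac{411^{2}}{7} + \frac{534}{7} \cdot 411\right) = -302310 - \left(-3 - \frac{168921}{7} + \frac{219474}{7}\right) = -302310 - \frac{50532}{7} = - \frac{2166702}{7}$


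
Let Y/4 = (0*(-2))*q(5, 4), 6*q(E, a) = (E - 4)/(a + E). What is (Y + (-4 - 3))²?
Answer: 49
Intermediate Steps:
q(E, a) = (-4 + E)/(6*(E + a)) (q(E, a) = ((E - 4)/(a + E))/6 = ((-4 + E)/(E + a))/6 = (-4 + E)/(6*(E + a)))
Y = 0 (Y = 4*((0*(-2))*((-4 + 5)/(6*(5 + 4)))) = 4*(0*((⅙)*1/9)) = 4*(0*((⅙)*(⅑)*1)) = 4*(0*(1/54)) = 4*0 = 0)
(Y + (-4 - 3))² = (0 + (-4 - 3))² = (0 - 7)² = (-7)² = 49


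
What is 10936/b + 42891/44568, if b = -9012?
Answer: -933907/3718952 ≈ -0.25112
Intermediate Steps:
10936/b + 42891/44568 = 10936/(-9012) + 42891/44568 = 10936*(-1/9012) + 42891*(1/44568) = -2734/2253 + 14297/14856 = -933907/3718952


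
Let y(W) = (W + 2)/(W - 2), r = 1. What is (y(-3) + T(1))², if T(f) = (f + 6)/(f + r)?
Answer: 1369/100 ≈ 13.690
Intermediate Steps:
y(W) = (2 + W)/(-2 + W)
T(f) = (6 + f)/(1 + f) (T(f) = (f + 6)/(f + 1) = (6 + f)/(1 + f))
(y(-3) + T(1))² = ((2 - 3)/(-2 - 3) + (6 + 1)/(1 + 1))² = (-1/(-5) + 7/2)² = (-⅕*(-1) + (½)*7)² = (⅕ + 7/2)² = (37/10)² = 1369/100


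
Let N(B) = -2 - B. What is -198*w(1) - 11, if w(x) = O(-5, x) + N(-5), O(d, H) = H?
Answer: -803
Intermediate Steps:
w(x) = 3 + x (w(x) = x + (-2 - 1*(-5)) = x + (-2 + 5) = x + 3 = 3 + x)
-198*w(1) - 11 = -198*(3 + 1) - 11 = -198*4 - 11 = -792 - 11 = -803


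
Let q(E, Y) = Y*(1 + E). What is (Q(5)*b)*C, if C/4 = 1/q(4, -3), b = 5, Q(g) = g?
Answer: -20/3 ≈ -6.6667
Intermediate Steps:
C = -4/15 (C = 4/((-3*(1 + 4))) = 4/((-3*5)) = 4/(-15) = 4*(-1/15) = -4/15 ≈ -0.26667)
(Q(5)*b)*C = (5*5)*(-4/15) = 25*(-4/15) = -20/3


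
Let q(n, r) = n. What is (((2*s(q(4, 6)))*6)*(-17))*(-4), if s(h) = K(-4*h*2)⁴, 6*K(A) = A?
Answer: 17825792/27 ≈ 6.6021e+5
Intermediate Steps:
K(A) = A/6
s(h) = 256*h⁴/81 (s(h) = ((-4*h*2)/6)⁴ = ((-8*h)/6)⁴ = (-4*h/3)⁴ = 256*h⁴/81)
(((2*s(q(4, 6)))*6)*(-17))*(-4) = (((2*((256/81)*4⁴))*6)*(-17))*(-4) = (((2*((256/81)*256))*6)*(-17))*(-4) = (((2*(65536/81))*6)*(-17))*(-4) = (((131072/81)*6)*(-17))*(-4) = ((262144/27)*(-17))*(-4) = -4456448/27*(-4) = 17825792/27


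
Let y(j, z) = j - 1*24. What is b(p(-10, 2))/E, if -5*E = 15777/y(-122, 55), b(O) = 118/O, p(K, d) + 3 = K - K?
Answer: -86140/47331 ≈ -1.8199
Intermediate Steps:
p(K, d) = -3 (p(K, d) = -3 + (K - K) = -3 + 0 = -3)
y(j, z) = -24 + j (y(j, z) = j - 24 = -24 + j)
E = 15777/730 (E = -15777/(5*(-24 - 122)) = -15777/(5*(-146)) = -15777*(-1)/(5*146) = -⅕*(-15777/146) = 15777/730 ≈ 21.612)
b(p(-10, 2))/E = (118/(-3))/(15777/730) = (118*(-⅓))*(730/15777) = -118/3*730/15777 = -86140/47331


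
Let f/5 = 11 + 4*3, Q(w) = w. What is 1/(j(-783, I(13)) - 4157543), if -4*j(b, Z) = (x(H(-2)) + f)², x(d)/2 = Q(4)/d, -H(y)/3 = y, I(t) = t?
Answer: -36/149793349 ≈ -2.4033e-7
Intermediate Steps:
H(y) = -3*y
x(d) = 8/d (x(d) = 2*(4/d) = 8/d)
f = 115 (f = 5*(11 + 4*3) = 5*(11 + 12) = 5*23 = 115)
j(b, Z) = -121801/36 (j(b, Z) = -(8/((-3*(-2))) + 115)²/4 = -(8/6 + 115)²/4 = -(8*(⅙) + 115)²/4 = -(4/3 + 115)²/4 = -(349/3)²/4 = -¼*121801/9 = -121801/36)
1/(j(-783, I(13)) - 4157543) = 1/(-121801/36 - 4157543) = 1/(-149793349/36) = -36/149793349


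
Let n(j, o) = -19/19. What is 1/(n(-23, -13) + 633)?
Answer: 1/632 ≈ 0.0015823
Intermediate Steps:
n(j, o) = -1 (n(j, o) = -19*1/19 = -1)
1/(n(-23, -13) + 633) = 1/(-1 + 633) = 1/632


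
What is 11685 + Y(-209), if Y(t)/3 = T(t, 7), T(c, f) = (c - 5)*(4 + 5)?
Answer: 5907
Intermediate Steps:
T(c, f) = -45 + 9*c (T(c, f) = (-5 + c)*9 = -45 + 9*c)
Y(t) = -135 + 27*t (Y(t) = 3*(-45 + 9*t) = -135 + 27*t)
11685 + Y(-209) = 11685 + (-135 + 27*(-209)) = 11685 + (-135 - 5643) = 11685 - 5778 = 5907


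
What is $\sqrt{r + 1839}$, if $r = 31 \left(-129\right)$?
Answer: $12 i \sqrt{15} \approx 46.476 i$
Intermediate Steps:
$r = -3999$
$\sqrt{r + 1839} = \sqrt{-3999 + 1839} = \sqrt{-2160} = 12 i \sqrt{15}$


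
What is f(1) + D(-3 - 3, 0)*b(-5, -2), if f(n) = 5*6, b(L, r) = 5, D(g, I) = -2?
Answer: 20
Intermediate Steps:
f(n) = 30
f(1) + D(-3 - 3, 0)*b(-5, -2) = 30 - 2*5 = 30 - 10 = 20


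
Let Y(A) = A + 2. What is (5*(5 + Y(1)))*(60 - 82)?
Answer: -880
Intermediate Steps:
Y(A) = 2 + A
(5*(5 + Y(1)))*(60 - 82) = (5*(5 + (2 + 1)))*(60 - 82) = (5*(5 + 3))*(-22) = (5*8)*(-22) = 40*(-22) = -880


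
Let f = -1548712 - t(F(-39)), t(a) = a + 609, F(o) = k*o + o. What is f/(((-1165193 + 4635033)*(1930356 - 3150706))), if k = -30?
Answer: 387613/1058604811000 ≈ 3.6615e-7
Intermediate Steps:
F(o) = -29*o (F(o) = -30*o + o = -29*o)
t(a) = 609 + a
f = -1550452 (f = -1548712 - (609 - 29*(-39)) = -1548712 - (609 + 1131) = -1548712 - 1*1740 = -1548712 - 1740 = -1550452)
f/(((-1165193 + 4635033)*(1930356 - 3150706))) = -1550452*1/((-1165193 + 4635033)*(1930356 - 3150706)) = -1550452/(3469840*(-1220350)) = -1550452/(-4234419244000) = -1550452*(-1/4234419244000) = 387613/1058604811000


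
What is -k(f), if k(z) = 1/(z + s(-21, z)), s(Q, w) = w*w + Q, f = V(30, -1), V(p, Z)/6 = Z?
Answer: -⅑ ≈ -0.11111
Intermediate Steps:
V(p, Z) = 6*Z
f = -6 (f = 6*(-1) = -6)
s(Q, w) = Q + w² (s(Q, w) = w² + Q = Q + w²)
k(z) = 1/(-21 + z + z²) (k(z) = 1/(z + (-21 + z²)) = 1/(-21 + z + z²))
-k(f) = -1/(-21 - 6 + (-6)²) = -1/(-21 - 6 + 36) = -1/9 = -1*⅑ = -⅑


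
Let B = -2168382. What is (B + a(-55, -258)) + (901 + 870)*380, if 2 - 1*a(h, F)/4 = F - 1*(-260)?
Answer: -1495402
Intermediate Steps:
a(h, F) = -1032 - 4*F (a(h, F) = 8 - 4*(F - 1*(-260)) = 8 - 4*(F + 260) = 8 - 4*(260 + F) = 8 + (-1040 - 4*F) = -1032 - 4*F)
(B + a(-55, -258)) + (901 + 870)*380 = (-2168382 + (-1032 - 4*(-258))) + (901 + 870)*380 = (-2168382 + (-1032 + 1032)) + 1771*380 = (-2168382 + 0) + 672980 = -2168382 + 672980 = -1495402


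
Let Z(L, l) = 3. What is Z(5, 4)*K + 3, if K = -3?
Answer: -6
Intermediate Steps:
Z(5, 4)*K + 3 = 3*(-3) + 3 = -9 + 3 = -6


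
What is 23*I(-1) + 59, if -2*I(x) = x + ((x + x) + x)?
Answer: 105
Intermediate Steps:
I(x) = -2*x (I(x) = -(x + ((x + x) + x))/2 = -(x + (2*x + x))/2 = -(x + 3*x)/2 = -2*x)
23*I(-1) + 59 = 23*(-2*(-1)) + 59 = 23*2 + 59 = 46 + 59 = 105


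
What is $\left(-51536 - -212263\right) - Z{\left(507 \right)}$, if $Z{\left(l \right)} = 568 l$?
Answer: $-127249$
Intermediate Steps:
$\left(-51536 - -212263\right) - Z{\left(507 \right)} = \left(-51536 - -212263\right) - 568 \cdot 507 = \left(-51536 + 212263\right) - 287976 = 160727 - 287976 = -127249$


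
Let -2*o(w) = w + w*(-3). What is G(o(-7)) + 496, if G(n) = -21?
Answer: 475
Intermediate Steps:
o(w) = w (o(w) = -(w + w*(-3))/2 = -(w - 3*w)/2 = -(-1)*w = w)
G(o(-7)) + 496 = -21 + 496 = 475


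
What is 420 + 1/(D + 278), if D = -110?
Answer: 70561/168 ≈ 420.01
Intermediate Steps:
420 + 1/(D + 278) = 420 + 1/(-110 + 278) = 420 + 1/168 = 70561/168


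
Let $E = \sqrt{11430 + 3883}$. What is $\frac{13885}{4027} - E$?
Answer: $\frac{13885}{4027} - \sqrt{15313} \approx -120.3$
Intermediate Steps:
$E = \sqrt{15313} \approx 123.75$
$\frac{13885}{4027} - E = \frac{13885}{4027} - \sqrt{15313}$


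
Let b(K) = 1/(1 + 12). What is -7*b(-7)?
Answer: -7/13 ≈ -0.53846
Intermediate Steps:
b(K) = 1/13
-7*b(-7) = -7*1/13 = -7/13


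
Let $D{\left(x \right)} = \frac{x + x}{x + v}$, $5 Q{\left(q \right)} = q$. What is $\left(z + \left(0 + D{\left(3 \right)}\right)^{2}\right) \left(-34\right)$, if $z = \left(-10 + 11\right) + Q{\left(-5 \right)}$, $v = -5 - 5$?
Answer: $- \frac{1224}{49} \approx -24.98$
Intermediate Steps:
$Q{\left(q \right)} = \frac{q}{5}$
$v = -10$
$D{\left(x \right)} = \frac{2 x}{-10 + x}$ ($D{\left(x \right)} = \frac{x + x}{x - 10} = \frac{2 x}{-10 + x}$)
$z = 0$ ($z = \left(-10 + 11\right) + \frac{1}{5} \left(-5\right) = 1 - 1 = 0$)
$\left(z + \left(0 + D{\left(3 \right)}\right)^{2}\right) \left(-34\right) = \left(0 + \left(0 + 2 \cdot 3 \frac{1}{-10 + 3}\right)^{2}\right) \left(-34\right) = \left(0 + \left(0 + 2 \cdot 3 \frac{1}{-7}\right)^{2}\right) \left(-34\right) = \left(0 + \left(0 + 2 \cdot 3 \left(- \frac{1}{7}\right)\right)^{2}\right) \left(-34\right) = \left(0 + \left(0 - \frac{6}{7}\right)^{2}\right) \left(-34\right) = \left(0 + \left(- \frac{6}{7}\right)^{2}\right) \left(-34\right) = \left(0 + \frac{36}{49}\right) \left(-34\right) = \frac{36}{49} \left(-34\right) = - \frac{1224}{49}$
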